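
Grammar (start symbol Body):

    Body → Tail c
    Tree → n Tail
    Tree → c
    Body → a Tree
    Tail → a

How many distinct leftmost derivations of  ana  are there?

1

Parse trees for ana:
  [Body a [Tree n [Tail a]]]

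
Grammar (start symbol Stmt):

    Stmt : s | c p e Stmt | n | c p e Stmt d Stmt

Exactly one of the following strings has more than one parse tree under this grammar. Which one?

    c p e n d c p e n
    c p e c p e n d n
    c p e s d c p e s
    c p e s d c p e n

c p e n d c p e n: 1 tree
c p e c p e n d n: 2 trees
c p e s d c p e s: 1 tree
c p e s d c p e n: 1 tree

c p e c p e n d n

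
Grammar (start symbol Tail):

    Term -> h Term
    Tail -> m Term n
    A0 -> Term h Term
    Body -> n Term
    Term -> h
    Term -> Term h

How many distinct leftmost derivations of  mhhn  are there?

Parse trees for mhhn:
  [Tail m [Term h [Term h]] n]
  [Tail m [Term [Term h] h] n]

2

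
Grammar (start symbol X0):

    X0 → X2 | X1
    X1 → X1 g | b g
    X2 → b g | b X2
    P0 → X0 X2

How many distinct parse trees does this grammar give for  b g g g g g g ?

Parse trees for b g g g g g g:
  [X0 [X1 [X1 [X1 [X1 [X1 [X1 b g] g] g] g] g] g]]

1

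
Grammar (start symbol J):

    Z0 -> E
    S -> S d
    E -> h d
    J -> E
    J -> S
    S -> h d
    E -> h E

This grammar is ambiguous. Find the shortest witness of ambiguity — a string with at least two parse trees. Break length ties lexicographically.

h d

length 2: h d has 2 parse trees

Two derivations of h d:
  J ⇒ E ⇒ h d
  J ⇒ S ⇒ h d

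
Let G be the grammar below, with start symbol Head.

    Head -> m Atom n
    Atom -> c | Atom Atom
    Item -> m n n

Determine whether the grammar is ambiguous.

Ambiguous

Witness: m c c c n

Derivation 1: Head ⇒ m Atom n ⇒ m Atom Atom n ⇒ m c Atom n ⇒ m c Atom Atom n ⇒ m c c Atom n ⇒ m c c c n
Derivation 2: Head ⇒ m Atom n ⇒ m Atom Atom n ⇒ m Atom Atom Atom n ⇒ m c Atom Atom n ⇒ m c c Atom n ⇒ m c c c n

Two distinct leftmost derivations for the same string.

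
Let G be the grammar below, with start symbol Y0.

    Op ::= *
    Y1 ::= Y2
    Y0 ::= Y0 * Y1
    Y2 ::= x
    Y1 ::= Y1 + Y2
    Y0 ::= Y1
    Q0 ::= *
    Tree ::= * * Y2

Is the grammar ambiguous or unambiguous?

Unambiguous

(Q0, Op, Tree are unreachable from Y0, so their rules don't affect L(Y0).) The grammar is stratified — Y0 handles '*' (left-recursive), Y1 handles '+', Y2 atoms. Each operator has a fixed associativity and precedence level, so every string has one parse.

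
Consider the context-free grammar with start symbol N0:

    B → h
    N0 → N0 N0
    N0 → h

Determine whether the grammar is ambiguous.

Ambiguous

Witness: h h h

Derivation 1: N0 ⇒ N0 N0 ⇒ N0 N0 N0 ⇒ h N0 N0 ⇒ h h N0 ⇒ h h h
Derivation 2: N0 ⇒ N0 N0 ⇒ h N0 ⇒ h N0 N0 ⇒ h h N0 ⇒ h h h

Two distinct leftmost derivations for the same string.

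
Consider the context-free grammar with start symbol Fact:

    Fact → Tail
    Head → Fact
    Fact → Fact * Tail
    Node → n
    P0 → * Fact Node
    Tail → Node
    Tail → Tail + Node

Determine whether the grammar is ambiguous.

Unambiguous

Only Fact, Tail, Node are reachable from Fact; ignoring the rest: The grammar is stratified — Fact handles '*' (left-recursive), Tail handles '+', Node atoms. Each operator has a fixed associativity and precedence level, so every string has one parse.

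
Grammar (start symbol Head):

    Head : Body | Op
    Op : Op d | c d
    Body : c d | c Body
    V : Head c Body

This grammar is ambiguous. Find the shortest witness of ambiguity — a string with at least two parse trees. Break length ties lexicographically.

length 2: c d has 2 parse trees

Two derivations of c d:
  Head ⇒ Body ⇒ c d
  Head ⇒ Op ⇒ c d

c d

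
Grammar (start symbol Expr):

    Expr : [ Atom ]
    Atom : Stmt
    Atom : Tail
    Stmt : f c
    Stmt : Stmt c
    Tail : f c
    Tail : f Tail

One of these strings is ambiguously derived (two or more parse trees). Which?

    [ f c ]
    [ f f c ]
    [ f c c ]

[ f c ]

[ f c ]: 2 trees
[ f f c ]: 1 tree
[ f c c ]: 1 tree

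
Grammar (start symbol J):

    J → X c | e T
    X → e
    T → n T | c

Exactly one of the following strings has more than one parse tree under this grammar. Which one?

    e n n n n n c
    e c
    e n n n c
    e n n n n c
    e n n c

e c

e n n n n n c: 1 tree
e c: 2 trees
e n n n c: 1 tree
e n n n n c: 1 tree
e n n c: 1 tree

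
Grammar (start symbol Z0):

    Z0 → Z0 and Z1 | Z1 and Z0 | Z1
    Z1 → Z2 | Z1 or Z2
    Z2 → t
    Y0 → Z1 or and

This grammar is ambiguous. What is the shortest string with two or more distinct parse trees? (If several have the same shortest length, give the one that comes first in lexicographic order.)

t and t

length 1: no string has ≥2 trees
length 3: t and t has 2 parse trees

Two derivations of t and t:
  Z0 ⇒ Z0 and Z1 ⇒ Z1 and Z1 ⇒ Z2 and Z1 ⇒ t and Z1 ⇒ t and Z2 ⇒ t and t
  Z0 ⇒ Z1 and Z0 ⇒ Z2 and Z0 ⇒ t and Z0 ⇒ t and Z1 ⇒ t and Z2 ⇒ t and t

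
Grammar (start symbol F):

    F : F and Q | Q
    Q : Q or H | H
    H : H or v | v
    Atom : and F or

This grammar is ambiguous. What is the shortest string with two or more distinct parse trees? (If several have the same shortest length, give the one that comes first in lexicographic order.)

length 1: no string has ≥2 trees
length 3: v or v has 2 parse trees

Two derivations of v or v:
  F ⇒ Q ⇒ Q or H ⇒ H or H ⇒ v or H ⇒ v or v
  F ⇒ Q ⇒ H ⇒ H or v ⇒ v or v

v or v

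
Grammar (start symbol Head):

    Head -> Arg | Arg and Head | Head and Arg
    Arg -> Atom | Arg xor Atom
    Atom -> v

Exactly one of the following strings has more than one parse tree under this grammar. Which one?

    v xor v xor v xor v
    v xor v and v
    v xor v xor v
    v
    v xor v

v xor v xor v xor v: 1 tree
v xor v and v: 2 trees
v xor v xor v: 1 tree
v: 1 tree
v xor v: 1 tree

v xor v and v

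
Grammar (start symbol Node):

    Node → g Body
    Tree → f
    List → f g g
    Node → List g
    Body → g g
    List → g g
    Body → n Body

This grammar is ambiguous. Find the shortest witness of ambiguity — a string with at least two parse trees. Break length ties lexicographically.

g g g

length 3: g g g has 2 parse trees

Two derivations of g g g:
  Node ⇒ g Body ⇒ g g g
  Node ⇒ List g ⇒ g g g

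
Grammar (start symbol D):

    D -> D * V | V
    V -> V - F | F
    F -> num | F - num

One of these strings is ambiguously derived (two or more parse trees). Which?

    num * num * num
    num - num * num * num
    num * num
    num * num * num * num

num * num * num: 1 tree
num - num * num * num: 2 trees
num * num: 1 tree
num * num * num * num: 1 tree

num - num * num * num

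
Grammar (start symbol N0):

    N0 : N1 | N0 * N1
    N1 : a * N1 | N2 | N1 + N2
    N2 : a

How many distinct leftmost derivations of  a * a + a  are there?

Parse trees for a * a + a:
  [N0 [N1 a * [N1 [N1 [N2 a]] + [N2 a]]]]
  [N0 [N1 [N1 a * [N1 [N2 a]]] + [N2 a]]]
  [N0 [N0 [N1 [N2 a]]] * [N1 [N1 [N2 a]] + [N2 a]]]

3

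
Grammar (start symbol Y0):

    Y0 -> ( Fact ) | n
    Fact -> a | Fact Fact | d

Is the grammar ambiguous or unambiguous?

Witness: ( a a a )

Derivation 1: Y0 ⇒ ( Fact ) ⇒ ( Fact Fact ) ⇒ ( a Fact ) ⇒ ( a Fact Fact ) ⇒ ( a a Fact ) ⇒ ( a a a )
Derivation 2: Y0 ⇒ ( Fact ) ⇒ ( Fact Fact ) ⇒ ( Fact Fact Fact ) ⇒ ( a Fact Fact ) ⇒ ( a a Fact ) ⇒ ( a a a )

Two distinct leftmost derivations for the same string.

Ambiguous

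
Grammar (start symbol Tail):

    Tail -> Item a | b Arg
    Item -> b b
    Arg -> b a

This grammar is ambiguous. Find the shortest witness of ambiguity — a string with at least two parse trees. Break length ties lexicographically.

length 3: b b a has 2 parse trees

Two derivations of b b a:
  Tail ⇒ Item a ⇒ b b a
  Tail ⇒ b Arg ⇒ b b a

b b a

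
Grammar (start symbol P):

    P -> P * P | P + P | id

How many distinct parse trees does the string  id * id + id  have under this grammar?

Parse trees for id * id + id:
  [P [P id] * [P [P id] + [P id]]]
  [P [P [P id] * [P id]] + [P id]]

2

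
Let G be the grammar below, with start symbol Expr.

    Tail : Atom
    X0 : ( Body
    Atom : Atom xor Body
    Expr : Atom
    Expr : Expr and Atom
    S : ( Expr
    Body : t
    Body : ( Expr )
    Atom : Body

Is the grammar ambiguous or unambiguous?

Only Expr, Atom, Body are reachable from Expr; ignoring the rest: This is a standard precedence ladder (Expr over Atom over Body), with each level left-recursive on its own operator ('and' at Expr, 'xor' at Atom). That structure is LR(1), hence unambiguous.

Unambiguous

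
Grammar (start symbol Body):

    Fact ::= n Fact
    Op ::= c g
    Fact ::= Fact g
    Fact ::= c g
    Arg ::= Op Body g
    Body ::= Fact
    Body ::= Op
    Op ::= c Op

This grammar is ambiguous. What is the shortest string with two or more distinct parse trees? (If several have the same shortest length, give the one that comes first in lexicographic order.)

c g

length 2: c g has 2 parse trees

Two derivations of c g:
  Body ⇒ Fact ⇒ c g
  Body ⇒ Op ⇒ c g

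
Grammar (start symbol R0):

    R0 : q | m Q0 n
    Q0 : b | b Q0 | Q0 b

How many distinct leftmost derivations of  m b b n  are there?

Parse trees for m b b n:
  [R0 m [Q0 b [Q0 b]] n]
  [R0 m [Q0 [Q0 b] b] n]

2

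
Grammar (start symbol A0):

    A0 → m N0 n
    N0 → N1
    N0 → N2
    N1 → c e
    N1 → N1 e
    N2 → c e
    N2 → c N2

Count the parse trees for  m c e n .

2

Parse trees for m c e n:
  [A0 m [N0 [N1 c e]] n]
  [A0 m [N0 [N2 c e]] n]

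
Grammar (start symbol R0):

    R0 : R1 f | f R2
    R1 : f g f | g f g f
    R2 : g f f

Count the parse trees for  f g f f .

Parse trees for f g f f:
  [R0 [R1 f g f] f]
  [R0 f [R2 g f f]]

2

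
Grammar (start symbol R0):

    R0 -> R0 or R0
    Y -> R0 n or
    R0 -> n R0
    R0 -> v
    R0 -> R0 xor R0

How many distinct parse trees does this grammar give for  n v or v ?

Parse trees for n v or v:
  [R0 [R0 n [R0 v]] or [R0 v]]
  [R0 n [R0 [R0 v] or [R0 v]]]

2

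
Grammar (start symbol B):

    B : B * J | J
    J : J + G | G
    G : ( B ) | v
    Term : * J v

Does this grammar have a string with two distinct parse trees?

Unambiguous

(Term is unreachable from B, so its rules don't affect L(B).) The grammar is stratified — B handles '*' (left-recursive), J handles '+', G atoms. Each operator has a fixed associativity and precedence level, so every string has one parse.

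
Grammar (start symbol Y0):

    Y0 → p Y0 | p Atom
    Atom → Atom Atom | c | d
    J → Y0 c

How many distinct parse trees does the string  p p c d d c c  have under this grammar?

Parse trees for p p c d d c c (showing first 6 of 14):
  [Y0 p [Y0 p [Atom [Atom c] [Atom [Atom d] [Atom [Atom d] [Atom [Atom c] [Atom c]]]]]]]
  [Y0 p [Y0 p [Atom [Atom c] [Atom [Atom d] [Atom [Atom [Atom d] [Atom c]] [Atom c]]]]]]
  [Y0 p [Y0 p [Atom [Atom c] [Atom [Atom [Atom d] [Atom d]] [Atom [Atom c] [Atom c]]]]]]
  [Y0 p [Y0 p [Atom [Atom c] [Atom [Atom [Atom d] [Atom [Atom d] [Atom c]]] [Atom c]]]]]
  [Y0 p [Y0 p [Atom [Atom c] [Atom [Atom [Atom [Atom d] [Atom d]] [Atom c]] [Atom c]]]]]
  [Y0 p [Y0 p [Atom [Atom [Atom c] [Atom d]] [Atom [Atom d] [Atom [Atom c] [Atom c]]]]]]

14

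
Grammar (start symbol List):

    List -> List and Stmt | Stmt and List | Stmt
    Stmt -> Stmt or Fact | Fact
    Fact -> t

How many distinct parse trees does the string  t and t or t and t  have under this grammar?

Parse trees for t and t or t and t:
  [List [List [List [Stmt [Fact t]]] and [Stmt [Stmt [Fact t]] or [Fact t]]] and [Stmt [Fact t]]]
  [List [List [Stmt [Fact t]] and [List [Stmt [Stmt [Fact t]] or [Fact t]]]] and [Stmt [Fact t]]]
  [List [Stmt [Fact t]] and [List [List [Stmt [Stmt [Fact t]] or [Fact t]]] and [Stmt [Fact t]]]]
  [List [Stmt [Fact t]] and [List [Stmt [Stmt [Fact t]] or [Fact t]] and [List [Stmt [Fact t]]]]]

4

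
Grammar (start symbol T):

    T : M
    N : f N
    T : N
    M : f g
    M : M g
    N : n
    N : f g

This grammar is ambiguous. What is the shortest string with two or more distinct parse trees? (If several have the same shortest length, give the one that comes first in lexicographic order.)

f g

length 1: no string has ≥2 trees
length 2: f g has 2 parse trees

Two derivations of f g:
  T ⇒ M ⇒ f g
  T ⇒ N ⇒ f g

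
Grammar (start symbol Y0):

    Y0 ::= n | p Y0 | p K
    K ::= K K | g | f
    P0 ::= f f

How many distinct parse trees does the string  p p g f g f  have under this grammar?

Parse trees for p p g f g f:
  [Y0 p [Y0 p [K [K g] [K [K f] [K [K g] [K f]]]]]]
  [Y0 p [Y0 p [K [K g] [K [K [K f] [K g]] [K f]]]]]
  [Y0 p [Y0 p [K [K [K g] [K f]] [K [K g] [K f]]]]]
  [Y0 p [Y0 p [K [K [K g] [K [K f] [K g]]] [K f]]]]
  [Y0 p [Y0 p [K [K [K [K g] [K f]] [K g]] [K f]]]]

5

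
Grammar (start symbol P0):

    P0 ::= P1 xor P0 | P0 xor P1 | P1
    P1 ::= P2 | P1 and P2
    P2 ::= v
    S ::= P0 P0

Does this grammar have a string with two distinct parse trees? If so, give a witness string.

Witness: v xor v

Derivation 1: P0 ⇒ P1 xor P0 ⇒ P2 xor P0 ⇒ v xor P0 ⇒ v xor P1 ⇒ v xor P2 ⇒ v xor v
Derivation 2: P0 ⇒ P0 xor P1 ⇒ P1 xor P1 ⇒ P2 xor P1 ⇒ v xor P1 ⇒ v xor P2 ⇒ v xor v

Two distinct leftmost derivations for the same string.

Ambiguous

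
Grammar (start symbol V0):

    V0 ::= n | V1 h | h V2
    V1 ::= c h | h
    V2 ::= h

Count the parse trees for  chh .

Parse trees for chh:
  [V0 [V1 c h] h]

1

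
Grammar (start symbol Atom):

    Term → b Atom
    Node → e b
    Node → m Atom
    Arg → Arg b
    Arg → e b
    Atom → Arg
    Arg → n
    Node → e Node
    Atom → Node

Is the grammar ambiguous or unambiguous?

Witness: e b

Derivation 1: Atom ⇒ Arg ⇒ e b
Derivation 2: Atom ⇒ Node ⇒ e b

Two distinct leftmost derivations for the same string.

Ambiguous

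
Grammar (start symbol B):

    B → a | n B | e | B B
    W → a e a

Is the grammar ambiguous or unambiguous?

Witness: a a a

Derivation 1: B ⇒ B B ⇒ a B ⇒ a B B ⇒ a a B ⇒ a a a
Derivation 2: B ⇒ B B ⇒ B B B ⇒ a B B ⇒ a a B ⇒ a a a

Two distinct leftmost derivations for the same string.

Ambiguous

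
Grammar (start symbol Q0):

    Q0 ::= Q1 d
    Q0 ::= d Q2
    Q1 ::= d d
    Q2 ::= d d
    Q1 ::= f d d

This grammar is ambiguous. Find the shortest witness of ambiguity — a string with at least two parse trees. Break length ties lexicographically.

length 3: d d d has 2 parse trees

Two derivations of d d d:
  Q0 ⇒ Q1 d ⇒ d d d
  Q0 ⇒ d Q2 ⇒ d d d

d d d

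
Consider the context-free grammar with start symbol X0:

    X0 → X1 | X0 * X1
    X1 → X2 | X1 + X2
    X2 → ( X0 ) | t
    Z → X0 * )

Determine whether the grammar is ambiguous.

Only X0, X1, X2 are reachable from X0; ignoring the rest: This is a standard precedence ladder (X0 over X1 over X2), with each level left-recursive on its own operator ('*' at X0, '+' at X1). That structure is LR(1), hence unambiguous.

Unambiguous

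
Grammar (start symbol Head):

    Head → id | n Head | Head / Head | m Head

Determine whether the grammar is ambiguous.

Ambiguous

Witness: m id / id

Derivation 1: Head ⇒ Head / Head ⇒ m Head / Head ⇒ m id / Head ⇒ m id / id
Derivation 2: Head ⇒ m Head ⇒ m Head / Head ⇒ m id / Head ⇒ m id / id

Two distinct leftmost derivations for the same string.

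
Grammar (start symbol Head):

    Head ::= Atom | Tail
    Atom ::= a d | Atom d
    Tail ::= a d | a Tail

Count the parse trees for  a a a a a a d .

Parse trees for a a a a a a d:
  [Head [Tail a [Tail a [Tail a [Tail a [Tail a [Tail a d]]]]]]]

1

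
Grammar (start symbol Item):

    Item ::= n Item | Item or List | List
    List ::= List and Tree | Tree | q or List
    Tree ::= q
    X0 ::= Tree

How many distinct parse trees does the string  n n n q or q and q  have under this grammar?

Parse trees for n n n q or q and q:
  [Item n [Item n [Item n [Item [Item [List [Tree q]]] or [List [List [Tree q]] and [Tree q]]]]]]
  [Item n [Item n [Item n [Item [List [List q or [List [Tree q]]] and [Tree q]]]]]]
  [Item n [Item n [Item n [Item [List q or [List [List [Tree q]] and [Tree q]]]]]]]
  [Item n [Item n [Item [Item n [Item [List [Tree q]]]] or [List [List [Tree q]] and [Tree q]]]]]
  [Item n [Item [Item n [Item n [Item [List [Tree q]]]]] or [List [List [Tree q]] and [Tree q]]]]
  [Item [Item n [Item n [Item n [Item [List [Tree q]]]]]] or [List [List [Tree q]] and [Tree q]]]

6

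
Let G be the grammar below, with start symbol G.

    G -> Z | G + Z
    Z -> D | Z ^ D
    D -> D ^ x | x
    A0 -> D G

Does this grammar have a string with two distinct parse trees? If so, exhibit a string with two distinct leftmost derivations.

Ambiguous

Witness: x ^ x

Derivation 1: G ⇒ Z ⇒ D ⇒ D ^ x ⇒ x ^ x
Derivation 2: G ⇒ Z ⇒ Z ^ D ⇒ D ^ D ⇒ x ^ D ⇒ x ^ x

Two distinct leftmost derivations for the same string.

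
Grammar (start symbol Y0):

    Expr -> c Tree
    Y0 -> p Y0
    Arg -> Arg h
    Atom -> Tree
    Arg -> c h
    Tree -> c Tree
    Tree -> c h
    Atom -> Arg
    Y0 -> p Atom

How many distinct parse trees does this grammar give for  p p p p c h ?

Parse trees for p p p p c h:
  [Y0 p [Y0 p [Y0 p [Y0 p [Atom [Tree c h]]]]]]
  [Y0 p [Y0 p [Y0 p [Y0 p [Atom [Arg c h]]]]]]

2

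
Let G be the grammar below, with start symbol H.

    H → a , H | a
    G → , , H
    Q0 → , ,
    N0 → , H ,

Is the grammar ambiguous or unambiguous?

Unambiguous

(G, Q0, N0 are unreachable from H, so their rules don't affect L(H).) Right-recursive list with a separator: after each atom, whether the separator follows determines the rule. One parse per string.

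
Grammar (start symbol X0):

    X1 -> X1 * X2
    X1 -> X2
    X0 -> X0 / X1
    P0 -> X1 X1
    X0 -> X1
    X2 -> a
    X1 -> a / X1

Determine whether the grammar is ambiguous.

Witness: a / a

Derivation 1: X0 ⇒ X0 / X1 ⇒ X1 / X1 ⇒ X2 / X1 ⇒ a / X1 ⇒ a / X2 ⇒ a / a
Derivation 2: X0 ⇒ X1 ⇒ a / X1 ⇒ a / X2 ⇒ a / a

Two distinct leftmost derivations for the same string.

Ambiguous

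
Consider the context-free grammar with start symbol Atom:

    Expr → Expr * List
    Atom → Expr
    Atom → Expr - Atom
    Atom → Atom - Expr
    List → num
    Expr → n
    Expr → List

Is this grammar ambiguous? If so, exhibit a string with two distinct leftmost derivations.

Ambiguous

Witness: n - n

Derivation 1: Atom ⇒ Expr - Atom ⇒ n - Atom ⇒ n - Expr ⇒ n - n
Derivation 2: Atom ⇒ Atom - Expr ⇒ Expr - Expr ⇒ n - Expr ⇒ n - n

Two distinct leftmost derivations for the same string.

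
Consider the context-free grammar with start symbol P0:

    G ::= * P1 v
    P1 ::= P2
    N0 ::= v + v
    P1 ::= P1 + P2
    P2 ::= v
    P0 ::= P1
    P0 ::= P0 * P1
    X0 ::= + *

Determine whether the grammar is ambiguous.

(X0, G, N0 are unreachable from P0, so their rules don't affect L(P0).) P0 → P0 * P1 | P1  ;  P1 → P1 + P2 | P2  — a left-associative chain with P2 at the bottom. Each string factors uniquely by precedence.

Unambiguous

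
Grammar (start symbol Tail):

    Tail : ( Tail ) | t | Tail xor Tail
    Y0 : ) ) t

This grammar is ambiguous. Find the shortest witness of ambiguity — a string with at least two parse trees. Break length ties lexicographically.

t xor t xor t

length 1: no string has ≥2 trees
length 3: no string has ≥2 trees
length 5: t xor t xor t has 2 parse trees

Two derivations of t xor t xor t:
  Tail ⇒ Tail xor Tail ⇒ t xor Tail ⇒ t xor Tail xor Tail ⇒ t xor t xor Tail ⇒ t xor t xor t
  Tail ⇒ Tail xor Tail ⇒ Tail xor Tail xor Tail ⇒ t xor Tail xor Tail ⇒ t xor t xor Tail ⇒ t xor t xor t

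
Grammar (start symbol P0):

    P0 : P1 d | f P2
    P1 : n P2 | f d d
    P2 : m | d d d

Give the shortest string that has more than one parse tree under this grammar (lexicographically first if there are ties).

f d d d

length 2: no string has ≥2 trees
length 3: no string has ≥2 trees
length 4: f d d d has 2 parse trees

Two derivations of f d d d:
  P0 ⇒ P1 d ⇒ f d d d
  P0 ⇒ f P2 ⇒ f d d d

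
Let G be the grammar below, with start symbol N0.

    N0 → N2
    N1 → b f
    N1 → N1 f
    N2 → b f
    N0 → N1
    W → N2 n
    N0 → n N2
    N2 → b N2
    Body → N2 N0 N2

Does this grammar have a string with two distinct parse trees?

Witness: b f

Derivation 1: N0 ⇒ N2 ⇒ b f
Derivation 2: N0 ⇒ N1 ⇒ b f

Two distinct leftmost derivations for the same string.

Ambiguous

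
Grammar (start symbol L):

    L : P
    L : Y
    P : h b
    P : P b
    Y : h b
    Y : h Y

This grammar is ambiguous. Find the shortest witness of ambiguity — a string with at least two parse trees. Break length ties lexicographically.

h b

length 2: h b has 2 parse trees

Two derivations of h b:
  L ⇒ P ⇒ h b
  L ⇒ Y ⇒ h b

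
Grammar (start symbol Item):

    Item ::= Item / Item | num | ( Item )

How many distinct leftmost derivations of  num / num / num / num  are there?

Parse trees for num / num / num / num:
  [Item [Item num] / [Item [Item num] / [Item [Item num] / [Item num]]]]
  [Item [Item num] / [Item [Item [Item num] / [Item num]] / [Item num]]]
  [Item [Item [Item num] / [Item num]] / [Item [Item num] / [Item num]]]
  [Item [Item [Item num] / [Item [Item num] / [Item num]]] / [Item num]]
  [Item [Item [Item [Item num] / [Item num]] / [Item num]] / [Item num]]

5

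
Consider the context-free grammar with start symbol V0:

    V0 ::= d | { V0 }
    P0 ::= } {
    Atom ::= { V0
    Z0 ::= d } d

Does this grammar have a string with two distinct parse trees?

(P0, Atom, Z0 are unreachable from V0, so their rules don't affect L(V0).) L(V0) is { openⁿ atom closeⁿ : n ≥ 0 }. The bracket depth fixes n, and the derivation is forced at every step.

Unambiguous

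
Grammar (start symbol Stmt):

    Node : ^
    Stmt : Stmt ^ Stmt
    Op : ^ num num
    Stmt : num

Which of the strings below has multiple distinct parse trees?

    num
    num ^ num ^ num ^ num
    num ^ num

num ^ num ^ num ^ num

num: 1 tree
num ^ num ^ num ^ num: 5 trees
num ^ num: 1 tree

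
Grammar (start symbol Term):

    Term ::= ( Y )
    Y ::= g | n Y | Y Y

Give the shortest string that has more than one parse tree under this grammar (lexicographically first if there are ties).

( g g g )

length 3: no string has ≥2 trees
length 4: no string has ≥2 trees
length 5: ( g g g ) has 2 parse trees

Two derivations of ( g g g ):
  Term ⇒ ( Y ) ⇒ ( Y Y ) ⇒ ( g Y ) ⇒ ( g Y Y ) ⇒ ( g g Y ) ⇒ ( g g g )
  Term ⇒ ( Y ) ⇒ ( Y Y ) ⇒ ( Y Y Y ) ⇒ ( g Y Y ) ⇒ ( g g Y ) ⇒ ( g g g )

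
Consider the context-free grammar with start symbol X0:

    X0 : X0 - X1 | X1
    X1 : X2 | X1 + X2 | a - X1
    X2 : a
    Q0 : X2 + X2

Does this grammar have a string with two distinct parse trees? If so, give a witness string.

Witness: a - a

Derivation 1: X0 ⇒ X0 - X1 ⇒ X1 - X1 ⇒ X2 - X1 ⇒ a - X1 ⇒ a - X2 ⇒ a - a
Derivation 2: X0 ⇒ X1 ⇒ a - X1 ⇒ a - X2 ⇒ a - a

Two distinct leftmost derivations for the same string.

Ambiguous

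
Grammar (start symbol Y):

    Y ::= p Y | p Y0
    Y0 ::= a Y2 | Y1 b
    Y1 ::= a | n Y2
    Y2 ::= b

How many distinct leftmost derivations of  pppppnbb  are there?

1

Parse trees for pppppnbb:
  [Y p [Y p [Y p [Y p [Y p [Y0 [Y1 n [Y2 b]] b]]]]]]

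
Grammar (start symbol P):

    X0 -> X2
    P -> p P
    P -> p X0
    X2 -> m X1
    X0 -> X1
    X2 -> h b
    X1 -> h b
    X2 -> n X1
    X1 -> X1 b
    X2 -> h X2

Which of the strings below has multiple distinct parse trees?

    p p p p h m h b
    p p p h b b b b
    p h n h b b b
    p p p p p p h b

p p p p h m h b: 1 tree
p p p h b b b b: 1 tree
p h n h b b b: 1 tree
p p p p p p h b: 2 trees

p p p p p p h b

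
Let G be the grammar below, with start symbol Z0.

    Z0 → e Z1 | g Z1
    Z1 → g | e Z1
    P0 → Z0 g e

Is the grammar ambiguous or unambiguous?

Unambiguous

Only Z0, Z1 are reachable from Z0; ignoring the rest: Restricted to the reachable nonterminals, every rule has the form A → t or A → t B, and no two rules for the same A share a first terminal. The grammar encodes a DFA — one run per string.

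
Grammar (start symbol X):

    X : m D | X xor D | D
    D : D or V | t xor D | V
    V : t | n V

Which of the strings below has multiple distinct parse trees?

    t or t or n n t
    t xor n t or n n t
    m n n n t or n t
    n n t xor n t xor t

t or t or n n t: 1 tree
t xor n t or n n t: 3 trees
m n n n t or n t: 1 tree
n n t xor n t xor t: 1 tree

t xor n t or n n t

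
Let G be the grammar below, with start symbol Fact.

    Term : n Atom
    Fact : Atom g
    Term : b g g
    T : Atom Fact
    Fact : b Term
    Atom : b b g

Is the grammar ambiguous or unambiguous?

Ambiguous

Witness: b b g g

Derivation 1: Fact ⇒ Atom g ⇒ b b g g
Derivation 2: Fact ⇒ b Term ⇒ b b g g

Two distinct leftmost derivations for the same string.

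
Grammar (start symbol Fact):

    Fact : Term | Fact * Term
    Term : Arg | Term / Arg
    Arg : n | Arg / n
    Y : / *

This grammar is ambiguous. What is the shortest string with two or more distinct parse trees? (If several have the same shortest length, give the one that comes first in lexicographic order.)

length 1: no string has ≥2 trees
length 3: n / n has 2 parse trees

Two derivations of n / n:
  Fact ⇒ Term ⇒ Arg ⇒ Arg / n ⇒ n / n
  Fact ⇒ Term ⇒ Term / Arg ⇒ Arg / Arg ⇒ n / Arg ⇒ n / n

n / n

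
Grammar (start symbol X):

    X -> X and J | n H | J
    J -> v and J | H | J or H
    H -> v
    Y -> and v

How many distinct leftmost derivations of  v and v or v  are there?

Parse trees for v and v or v:
  [X [X [J [H v]]] and [J [J [H v]] or [H v]]]
  [X [J v and [J [J [H v]] or [H v]]]]
  [X [J [J v and [J [H v]]] or [H v]]]

3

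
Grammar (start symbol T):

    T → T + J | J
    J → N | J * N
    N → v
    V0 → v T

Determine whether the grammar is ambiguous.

Unambiguous

(V0 is unreachable from T, so its rules don't affect L(T).) T → T + J | J  ;  J → J * N | N  — a left-associative chain with N at the bottom. Each string factors uniquely by precedence.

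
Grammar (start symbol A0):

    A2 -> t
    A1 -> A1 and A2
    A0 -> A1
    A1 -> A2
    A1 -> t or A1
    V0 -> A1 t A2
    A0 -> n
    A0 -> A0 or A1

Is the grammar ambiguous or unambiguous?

Witness: t or t

Derivation 1: A0 ⇒ A1 ⇒ t or A1 ⇒ t or A2 ⇒ t or t
Derivation 2: A0 ⇒ A0 or A1 ⇒ A1 or A1 ⇒ A2 or A1 ⇒ t or A1 ⇒ t or A2 ⇒ t or t

Two distinct leftmost derivations for the same string.

Ambiguous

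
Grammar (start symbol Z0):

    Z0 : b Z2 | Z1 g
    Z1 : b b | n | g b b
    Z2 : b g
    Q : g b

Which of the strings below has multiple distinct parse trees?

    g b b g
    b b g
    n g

b b g

g b b g: 1 tree
b b g: 2 trees
n g: 1 tree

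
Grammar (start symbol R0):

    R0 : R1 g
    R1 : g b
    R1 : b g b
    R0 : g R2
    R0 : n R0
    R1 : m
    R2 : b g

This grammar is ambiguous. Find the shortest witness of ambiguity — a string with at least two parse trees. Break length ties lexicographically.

length 2: no string has ≥2 trees
length 3: g b g has 2 parse trees

Two derivations of g b g:
  R0 ⇒ R1 g ⇒ g b g
  R0 ⇒ g R2 ⇒ g b g

g b g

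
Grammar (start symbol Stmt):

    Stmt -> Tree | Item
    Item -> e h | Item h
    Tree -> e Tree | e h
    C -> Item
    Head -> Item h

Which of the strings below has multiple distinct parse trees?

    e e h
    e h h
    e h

e e h: 1 tree
e h h: 1 tree
e h: 2 trees

e h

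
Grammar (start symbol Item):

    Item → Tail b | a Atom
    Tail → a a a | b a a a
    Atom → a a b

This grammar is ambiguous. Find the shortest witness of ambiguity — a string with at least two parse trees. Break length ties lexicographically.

a a a b

length 4: a a a b has 2 parse trees

Two derivations of a a a b:
  Item ⇒ Tail b ⇒ a a a b
  Item ⇒ a Atom ⇒ a a a b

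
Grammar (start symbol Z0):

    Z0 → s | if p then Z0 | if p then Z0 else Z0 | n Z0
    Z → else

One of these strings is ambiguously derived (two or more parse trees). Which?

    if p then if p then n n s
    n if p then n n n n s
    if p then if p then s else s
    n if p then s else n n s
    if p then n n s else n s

if p then if p then s else s

if p then if p then n n s: 1 tree
n if p then n n n n s: 1 tree
if p then if p then s else s: 2 trees
n if p then s else n n s: 1 tree
if p then n n s else n s: 1 tree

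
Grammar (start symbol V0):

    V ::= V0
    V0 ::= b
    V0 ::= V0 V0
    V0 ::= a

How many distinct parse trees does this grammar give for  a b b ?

Parse trees for a b b:
  [V0 [V0 a] [V0 [V0 b] [V0 b]]]
  [V0 [V0 [V0 a] [V0 b]] [V0 b]]

2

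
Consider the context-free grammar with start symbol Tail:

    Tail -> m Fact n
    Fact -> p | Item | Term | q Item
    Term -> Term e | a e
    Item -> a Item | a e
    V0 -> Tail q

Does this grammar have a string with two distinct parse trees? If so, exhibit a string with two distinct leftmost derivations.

Ambiguous

Witness: m a e n

Derivation 1: Tail ⇒ m Fact n ⇒ m Item n ⇒ m a e n
Derivation 2: Tail ⇒ m Fact n ⇒ m Term n ⇒ m a e n

Two distinct leftmost derivations for the same string.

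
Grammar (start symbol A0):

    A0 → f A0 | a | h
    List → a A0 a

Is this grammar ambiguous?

Unambiguous

(List is unreachable from A0, so its rules don't affect L(A0).) The reachable rules are right-linear with at most one rule per (nonterminal, next-terminal) pair. Each input token forces the next rule, so parsing is deterministic.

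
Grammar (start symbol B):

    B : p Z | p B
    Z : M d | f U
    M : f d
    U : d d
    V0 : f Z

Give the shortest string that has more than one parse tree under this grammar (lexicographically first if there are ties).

p f d d

length 4: p f d d has 2 parse trees

Two derivations of p f d d:
  B ⇒ p Z ⇒ p M d ⇒ p f d d
  B ⇒ p Z ⇒ p f U ⇒ p f d d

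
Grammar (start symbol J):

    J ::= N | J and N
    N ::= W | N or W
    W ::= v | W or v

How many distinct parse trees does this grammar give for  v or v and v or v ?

Parse trees for v or v and v or v:
  [J [J [N [W [W v] or v]]] and [N [W [W v] or v]]]
  [J [J [N [W [W v] or v]]] and [N [N [W v]] or [W v]]]
  [J [J [N [N [W v]] or [W v]]] and [N [W [W v] or v]]]
  [J [J [N [N [W v]] or [W v]]] and [N [N [W v]] or [W v]]]

4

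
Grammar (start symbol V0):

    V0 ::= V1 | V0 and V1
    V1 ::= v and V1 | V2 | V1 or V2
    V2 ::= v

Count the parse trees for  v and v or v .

Parse trees for v and v or v:
  [V0 [V1 v and [V1 [V1 [V2 v]] or [V2 v]]]]
  [V0 [V1 [V1 v and [V1 [V2 v]]] or [V2 v]]]
  [V0 [V0 [V1 [V2 v]]] and [V1 [V1 [V2 v]] or [V2 v]]]

3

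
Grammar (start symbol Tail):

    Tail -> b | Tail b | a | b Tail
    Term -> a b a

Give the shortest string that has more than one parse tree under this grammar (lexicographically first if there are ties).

b b

length 1: no string has ≥2 trees
length 2: b b has 2 parse trees

Two derivations of b b:
  Tail ⇒ Tail b ⇒ b b
  Tail ⇒ b Tail ⇒ b b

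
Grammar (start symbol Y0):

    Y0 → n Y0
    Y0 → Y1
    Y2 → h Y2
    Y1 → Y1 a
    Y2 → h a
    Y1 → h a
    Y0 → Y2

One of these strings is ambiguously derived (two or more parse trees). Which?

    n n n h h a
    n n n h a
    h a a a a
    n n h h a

n n n h h a: 1 tree
n n n h a: 2 trees
h a a a a: 1 tree
n n h h a: 1 tree

n n n h a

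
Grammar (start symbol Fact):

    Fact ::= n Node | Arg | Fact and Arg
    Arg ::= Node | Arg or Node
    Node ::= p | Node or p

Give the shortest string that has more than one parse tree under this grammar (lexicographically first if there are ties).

p or p

length 1: no string has ≥2 trees
length 2: no string has ≥2 trees
length 3: p or p has 2 parse trees

Two derivations of p or p:
  Fact ⇒ Arg ⇒ Node ⇒ Node or p ⇒ p or p
  Fact ⇒ Arg ⇒ Arg or Node ⇒ Node or Node ⇒ p or Node ⇒ p or p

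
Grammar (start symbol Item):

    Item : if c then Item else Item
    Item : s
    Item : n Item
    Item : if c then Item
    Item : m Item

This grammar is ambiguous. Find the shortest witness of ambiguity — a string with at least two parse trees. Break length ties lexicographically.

if c then if c then s else s

length 1: no string has ≥2 trees
length 2: no string has ≥2 trees
length 3: no string has ≥2 trees
length 4: no string has ≥2 trees
length 5: no string has ≥2 trees
length 6: no string has ≥2 trees
length 7: no string has ≥2 trees
length 8: no string has ≥2 trees
length 9: if c then if c then s else s has 2 parse trees

Two derivations of if c then if c then s else s:
  Item ⇒ if c then Item else Item ⇒ if c then if c then Item else Item ⇒ if c then if c then s else Item ⇒ if c then if c then s else s
  Item ⇒ if c then Item ⇒ if c then if c then Item else Item ⇒ if c then if c then s else Item ⇒ if c then if c then s else s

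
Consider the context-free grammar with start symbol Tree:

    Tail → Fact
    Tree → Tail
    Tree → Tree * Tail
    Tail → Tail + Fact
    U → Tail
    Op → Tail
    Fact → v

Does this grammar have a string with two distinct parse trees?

Unambiguous

(U, Op are unreachable from Tree, so their rules don't affect L(Tree).) This is a standard precedence ladder (Tree over Tail over Fact), with each level left-recursive on its own operator ('*' at Tree, '+' at Tail). That structure is LR(1), hence unambiguous.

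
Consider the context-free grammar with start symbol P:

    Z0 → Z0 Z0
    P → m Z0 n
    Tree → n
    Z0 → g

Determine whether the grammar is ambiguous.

Witness: m g g g n

Derivation 1: P ⇒ m Z0 n ⇒ m Z0 Z0 n ⇒ m Z0 Z0 Z0 n ⇒ m g Z0 Z0 n ⇒ m g g Z0 n ⇒ m g g g n
Derivation 2: P ⇒ m Z0 n ⇒ m Z0 Z0 n ⇒ m g Z0 n ⇒ m g Z0 Z0 n ⇒ m g g Z0 n ⇒ m g g g n

Two distinct leftmost derivations for the same string.

Ambiguous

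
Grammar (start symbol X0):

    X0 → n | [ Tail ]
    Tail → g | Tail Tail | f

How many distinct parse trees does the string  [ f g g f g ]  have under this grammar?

Parse trees for [ f g g f g ] (showing first 6 of 14):
  [X0 [ [Tail [Tail f] [Tail [Tail g] [Tail [Tail g] [Tail [Tail f] [Tail g]]]]] ]]
  [X0 [ [Tail [Tail f] [Tail [Tail g] [Tail [Tail [Tail g] [Tail f]] [Tail g]]]] ]]
  [X0 [ [Tail [Tail f] [Tail [Tail [Tail g] [Tail g]] [Tail [Tail f] [Tail g]]]] ]]
  [X0 [ [Tail [Tail f] [Tail [Tail [Tail g] [Tail [Tail g] [Tail f]]] [Tail g]]] ]]
  [X0 [ [Tail [Tail f] [Tail [Tail [Tail [Tail g] [Tail g]] [Tail f]] [Tail g]]] ]]
  [X0 [ [Tail [Tail [Tail f] [Tail g]] [Tail [Tail g] [Tail [Tail f] [Tail g]]]] ]]

14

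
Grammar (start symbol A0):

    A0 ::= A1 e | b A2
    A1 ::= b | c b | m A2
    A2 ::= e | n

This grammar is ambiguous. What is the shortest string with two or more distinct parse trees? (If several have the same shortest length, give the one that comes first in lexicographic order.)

b e

length 2: b e has 2 parse trees

Two derivations of b e:
  A0 ⇒ A1 e ⇒ b e
  A0 ⇒ b A2 ⇒ b e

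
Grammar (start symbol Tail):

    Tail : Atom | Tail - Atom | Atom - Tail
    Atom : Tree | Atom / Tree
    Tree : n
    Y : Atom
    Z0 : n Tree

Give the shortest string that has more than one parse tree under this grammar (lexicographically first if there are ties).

n - n

length 1: no string has ≥2 trees
length 3: n - n has 2 parse trees

Two derivations of n - n:
  Tail ⇒ Tail - Atom ⇒ Atom - Atom ⇒ Tree - Atom ⇒ n - Atom ⇒ n - Tree ⇒ n - n
  Tail ⇒ Atom - Tail ⇒ Tree - Tail ⇒ n - Tail ⇒ n - Atom ⇒ n - Tree ⇒ n - n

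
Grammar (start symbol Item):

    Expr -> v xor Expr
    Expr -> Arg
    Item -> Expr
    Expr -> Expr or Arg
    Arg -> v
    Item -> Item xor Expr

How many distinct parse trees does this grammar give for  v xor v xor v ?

4

Parse trees for v xor v xor v:
  [Item [Expr v xor [Expr v xor [Expr [Arg v]]]]]
  [Item [Item [Expr [Arg v]]] xor [Expr v xor [Expr [Arg v]]]]
  [Item [Item [Expr v xor [Expr [Arg v]]]] xor [Expr [Arg v]]]
  [Item [Item [Item [Expr [Arg v]]] xor [Expr [Arg v]]] xor [Expr [Arg v]]]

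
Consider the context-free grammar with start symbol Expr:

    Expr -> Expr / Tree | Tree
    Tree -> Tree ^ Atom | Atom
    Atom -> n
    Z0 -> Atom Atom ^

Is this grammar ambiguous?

Unambiguous

(Z0 is unreachable from Expr, so its rules don't affect L(Expr).) The grammar is stratified — Expr handles '/' (left-recursive), Tree handles '^', Atom atoms. Each operator has a fixed associativity and precedence level, so every string has one parse.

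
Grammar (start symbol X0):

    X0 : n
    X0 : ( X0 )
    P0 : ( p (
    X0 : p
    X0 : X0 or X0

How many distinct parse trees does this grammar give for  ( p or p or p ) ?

Parse trees for ( p or p or p ):
  [X0 ( [X0 [X0 p] or [X0 [X0 p] or [X0 p]]] )]
  [X0 ( [X0 [X0 [X0 p] or [X0 p]] or [X0 p]] )]

2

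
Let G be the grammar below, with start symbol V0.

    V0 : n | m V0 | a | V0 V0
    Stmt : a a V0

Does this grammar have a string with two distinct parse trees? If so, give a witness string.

Ambiguous

Witness: a a a

Derivation 1: V0 ⇒ V0 V0 ⇒ a V0 ⇒ a V0 V0 ⇒ a a V0 ⇒ a a a
Derivation 2: V0 ⇒ V0 V0 ⇒ V0 V0 V0 ⇒ a V0 V0 ⇒ a a V0 ⇒ a a a

Two distinct leftmost derivations for the same string.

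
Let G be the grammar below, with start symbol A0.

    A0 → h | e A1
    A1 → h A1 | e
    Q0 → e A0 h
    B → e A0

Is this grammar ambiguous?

Only A0, A1 are reachable from A0; ignoring the rest: Restricted to the reachable nonterminals, every rule has the form A → t or A → t B, and no two rules for the same A share a first terminal. The grammar encodes a DFA — one run per string.

Unambiguous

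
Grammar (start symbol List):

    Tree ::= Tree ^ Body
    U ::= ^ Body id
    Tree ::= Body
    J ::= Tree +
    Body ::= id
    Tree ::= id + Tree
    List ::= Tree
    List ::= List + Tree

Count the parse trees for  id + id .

Parse trees for id + id:
  [List [Tree id + [Tree [Body id]]]]
  [List [List [Tree [Body id]]] + [Tree [Body id]]]

2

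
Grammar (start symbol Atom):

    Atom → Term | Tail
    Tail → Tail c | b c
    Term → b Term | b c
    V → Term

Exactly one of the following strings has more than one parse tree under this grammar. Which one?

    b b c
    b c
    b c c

b b c: 1 tree
b c: 2 trees
b c c: 1 tree

b c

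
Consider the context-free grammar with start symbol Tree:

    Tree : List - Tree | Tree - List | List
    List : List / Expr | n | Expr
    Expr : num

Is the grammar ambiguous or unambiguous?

Ambiguous

Witness: n - n

Derivation 1: Tree ⇒ List - Tree ⇒ n - Tree ⇒ n - List ⇒ n - n
Derivation 2: Tree ⇒ Tree - List ⇒ List - List ⇒ n - List ⇒ n - n

Two distinct leftmost derivations for the same string.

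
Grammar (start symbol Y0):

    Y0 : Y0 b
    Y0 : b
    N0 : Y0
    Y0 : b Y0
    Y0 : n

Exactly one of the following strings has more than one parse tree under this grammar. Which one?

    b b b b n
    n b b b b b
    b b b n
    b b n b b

b b b b n: 1 tree
n b b b b b: 1 tree
b b b n: 1 tree
b b n b b: 6 trees

b b n b b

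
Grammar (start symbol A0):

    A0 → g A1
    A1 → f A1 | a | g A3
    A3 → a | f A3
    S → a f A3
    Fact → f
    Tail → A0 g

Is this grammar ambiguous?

Only A0, A1, A3 are reachable from A0; ignoring the rest: Restricted to the reachable nonterminals, every rule has the form A → t or A → t B, and no two rules for the same A share a first terminal. The grammar encodes a DFA — one run per string.

Unambiguous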